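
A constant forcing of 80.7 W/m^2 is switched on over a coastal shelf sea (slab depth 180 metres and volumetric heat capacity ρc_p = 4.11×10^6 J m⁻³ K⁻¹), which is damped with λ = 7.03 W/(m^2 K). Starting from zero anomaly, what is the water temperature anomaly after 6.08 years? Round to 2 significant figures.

9.6 K

Areal heat capacity C = ρc_p × D = 4.11×10^6 × 180 = 7.40×10^8 J m⁻² K⁻¹.
τ = C / λ = 7.40×10^8 / 7.03 = 1.05×10^8 s.
Equilibrium anomaly ΔT_eq = F / λ = 80.7 / 7.03 = 11.5 K.
t = 6.08 years = 1.92×10^8 s, so t/τ = 1.82.
ΔT(t) = ΔT_eq (1 − e^(−t/τ)) = 11.5 × (1 − e^−1.82) = 9.63 K.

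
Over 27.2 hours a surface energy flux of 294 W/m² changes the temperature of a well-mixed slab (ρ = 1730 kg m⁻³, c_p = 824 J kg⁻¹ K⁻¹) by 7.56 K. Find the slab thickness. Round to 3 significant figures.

Heat input Q = F Δt = 294 × 97900 s = 2.88×10^7 J/m².
Required areal heat capacity C = Q / ΔT = 3.81×10^6 J/(m²·K).
Depth D = C / (ρ c_p) = 3.81×10^6 / (1730 × 824) = 2.67 m.

2.67 m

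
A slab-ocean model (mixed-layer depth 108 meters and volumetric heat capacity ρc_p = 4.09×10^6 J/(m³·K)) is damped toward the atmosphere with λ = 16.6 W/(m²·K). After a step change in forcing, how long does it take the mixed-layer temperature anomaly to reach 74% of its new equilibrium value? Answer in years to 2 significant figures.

Areal heat capacity C = ρc_p × D = 4.09×10^6 × 108 = 4.42×10^8 J/(m²·K).
τ = C / λ = 4.42×10^8 / 16.6 = 2.66×10^7 s.
Fraction reached: 1 − e^(−t/τ) = 0.74 ⇒ t = −τ ln(1 − 0.74) = τ × 1.35.
t = 3.58×10^7 s = 1.14 years.

1.1 years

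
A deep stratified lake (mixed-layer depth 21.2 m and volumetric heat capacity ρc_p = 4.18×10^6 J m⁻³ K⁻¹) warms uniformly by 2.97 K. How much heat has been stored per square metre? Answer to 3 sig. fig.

Areal heat capacity C = ρc_p × D = 4.18×10^6 × 21.2 = 8.86×10^7 J/(m²·K).
ΔQ = C ΔT = 8.86×10^7 × 2.97 = 2.63×10^8 J/m².

2.63×10^8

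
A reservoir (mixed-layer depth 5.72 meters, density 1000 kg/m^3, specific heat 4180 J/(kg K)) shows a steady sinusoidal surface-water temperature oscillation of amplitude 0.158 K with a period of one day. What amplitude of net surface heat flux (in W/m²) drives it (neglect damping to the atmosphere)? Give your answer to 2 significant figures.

Areal heat capacity C = ρ c_p D = 1000 × 4180 × 5.72 = 2.39×10^7 J m⁻² K⁻¹.
ω = 2π / 86400 s = 7.27×10^-5 s⁻¹.
Cω = 2.39×10^7 × 7.27×10^-5 = 1740 W/(m²·K).
F₀ = A × Cω = 0.158 × 1740 = 275 W/m².

270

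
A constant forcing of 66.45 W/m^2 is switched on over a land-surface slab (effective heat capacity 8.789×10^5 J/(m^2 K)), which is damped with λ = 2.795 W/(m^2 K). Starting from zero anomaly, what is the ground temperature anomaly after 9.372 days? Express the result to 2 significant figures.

Areal heat capacity C = 8.789×10^5 J/(m^2 K) (given).
τ = C / λ = 8.79×10^5 / 2.795 = 3.14×10^5 s.
Equilibrium anomaly ΔT_eq = F / λ = 66.45 / 2.795 = 23.8 K.
t = 9.372 days = 8.10×10^5 s, so t/τ = 2.58.
ΔT(t) = ΔT_eq (1 − e^(−t/τ)) = 23.8 × (1 − e^−2.58) = 22.0 K.

22 K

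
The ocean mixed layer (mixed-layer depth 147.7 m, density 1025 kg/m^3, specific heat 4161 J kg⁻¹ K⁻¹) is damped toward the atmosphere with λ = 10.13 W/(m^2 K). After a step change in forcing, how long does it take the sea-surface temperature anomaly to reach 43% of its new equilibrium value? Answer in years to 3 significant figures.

1.11 years

Areal heat capacity C = ρ c_p D = 1025 × 4161 × 147.7 = 6.30×10^8 J/(m^2 K).
τ = C / λ = 6.30×10^8 / 10.13 = 6.22×10^7 s.
Fraction reached: 1 − e^(−t/τ) = 0.43 ⇒ t = −τ ln(1 − 0.43) = τ × 0.562.
t = 3.50×10^7 s = 1.11 years.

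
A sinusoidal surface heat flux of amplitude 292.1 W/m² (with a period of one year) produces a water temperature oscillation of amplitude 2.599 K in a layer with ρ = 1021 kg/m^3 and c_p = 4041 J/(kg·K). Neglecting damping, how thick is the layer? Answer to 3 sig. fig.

ω = 2π / 3.15×10^7 s = 1.99×10^-7 s⁻¹.
Required C = F₀ / (A ω) = 292.1 / (2.599 × 1.99×10^-7) = 5.64×10^8 J/(m²·K).
D = C / (ρ c_p) = 5.64×10^8 / (1021 × 4041) = 137 m.

137 m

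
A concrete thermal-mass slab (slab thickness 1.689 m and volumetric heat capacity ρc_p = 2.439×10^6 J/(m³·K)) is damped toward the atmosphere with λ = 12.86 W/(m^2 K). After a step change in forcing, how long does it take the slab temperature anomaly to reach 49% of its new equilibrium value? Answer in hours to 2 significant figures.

Areal heat capacity C = ρc_p × D = 2.439×10^6 × 1.689 = 4.12×10^6 J m⁻² K⁻¹.
τ = C / λ = 4.12×10^6 / 12.86 = 3.20×10^5 s.
Fraction reached: 1 − e^(−t/τ) = 0.49 ⇒ t = −τ ln(1 − 0.49) = τ × 0.673.
t = 2.16×10^5 s = 59.9 hours.

60 hours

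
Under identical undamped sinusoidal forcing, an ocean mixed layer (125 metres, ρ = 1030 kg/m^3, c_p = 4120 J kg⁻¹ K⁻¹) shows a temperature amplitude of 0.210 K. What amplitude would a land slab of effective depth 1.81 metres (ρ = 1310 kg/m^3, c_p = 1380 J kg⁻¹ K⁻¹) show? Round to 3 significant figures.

C_ocean = 5.30×10^8 J/(m²·K); C_land = 3.27×10^6 J/(m²·K).
A ∝ 1/C ⇒ A_land = A_ocean × C_ocean/C_land = 0.210 × 162 = 34.0 K.

34.0 K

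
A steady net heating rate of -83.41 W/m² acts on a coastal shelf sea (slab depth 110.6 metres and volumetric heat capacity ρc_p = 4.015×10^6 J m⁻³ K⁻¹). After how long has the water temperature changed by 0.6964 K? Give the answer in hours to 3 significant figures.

Areal heat capacity C = ρc_p × D = 4.015×10^6 × 110.6 = 4.44×10^8 J/(m²·K).
Time required: Δt = C ΔT / F = 4.44×10^8 × -0.6964 / -83.41 = 3.71×10^6 s.
In hours: 3.71×10^6 s / (3600 s/hour) = 1030 hours.

1030 hours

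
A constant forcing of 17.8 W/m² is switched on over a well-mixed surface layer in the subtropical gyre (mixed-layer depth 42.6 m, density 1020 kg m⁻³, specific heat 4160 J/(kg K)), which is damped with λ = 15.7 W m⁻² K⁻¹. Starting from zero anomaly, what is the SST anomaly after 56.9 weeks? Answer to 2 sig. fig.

Areal heat capacity C = ρ c_p D = 1020 × 4160 × 42.6 = 1.81×10^8 J m⁻² K⁻¹.
τ = C / λ = 1.81×10^8 / 15.7 = 1.15×10^7 s.
Equilibrium anomaly ΔT_eq = F / λ = 17.8 / 15.7 = 1.13 K.
t = 56.9 weeks = 3.44×10^7 s, so t/τ = 2.99.
ΔT(t) = ΔT_eq (1 − e^(−t/τ)) = 1.13 × (1 − e^−2.99) = 1.08 K.

1.1 K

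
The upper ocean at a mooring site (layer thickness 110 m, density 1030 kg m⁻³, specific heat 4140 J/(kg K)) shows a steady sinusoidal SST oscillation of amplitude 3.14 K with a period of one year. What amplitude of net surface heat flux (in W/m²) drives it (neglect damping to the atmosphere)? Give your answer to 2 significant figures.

290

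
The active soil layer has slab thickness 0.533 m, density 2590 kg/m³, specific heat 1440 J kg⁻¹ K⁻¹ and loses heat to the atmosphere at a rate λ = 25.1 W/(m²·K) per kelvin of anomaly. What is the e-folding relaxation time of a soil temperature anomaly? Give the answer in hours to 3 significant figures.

22.0 hours

Areal heat capacity C = ρ c_p D = 2590 × 1440 × 0.533 = 1.99×10^6 J/(m²·K).
Relaxation time τ = C / λ = 1.99×10^6 / 25.1 = 79200 s.
In hours: 79200 s / (3600 s/hour) = 22.0 hours.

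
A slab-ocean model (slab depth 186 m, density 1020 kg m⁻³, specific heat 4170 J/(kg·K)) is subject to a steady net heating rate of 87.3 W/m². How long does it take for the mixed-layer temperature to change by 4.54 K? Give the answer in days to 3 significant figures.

476 days

Areal heat capacity C = ρ c_p D = 1020 × 4170 × 186 = 7.91×10^8 J/(m²·K).
Time required: Δt = C ΔT / F = 7.91×10^8 × 4.54 / 87.3 = 4.11×10^7 s.
In days: 4.11×10^7 s / (86400 s/day) = 476 days.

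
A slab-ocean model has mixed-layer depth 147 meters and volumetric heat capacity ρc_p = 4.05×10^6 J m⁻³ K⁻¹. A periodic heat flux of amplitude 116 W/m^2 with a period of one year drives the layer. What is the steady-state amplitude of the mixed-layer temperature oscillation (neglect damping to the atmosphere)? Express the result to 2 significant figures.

Areal heat capacity C = ρc_p × D = 4.05×10^6 × 147 = 5.95×10^8 J m⁻² K⁻¹.
Angular frequency ω = 2π / T = 2π / 3.15×10^7 s = 1.99×10^-7 s⁻¹.
Cω = 5.95×10^8 × 1.99×10^-7 = 119 W/(m²·K).
Amplitude A = F₀ / (Cω) = 116 / 119 = 0.978 K.

0.98 K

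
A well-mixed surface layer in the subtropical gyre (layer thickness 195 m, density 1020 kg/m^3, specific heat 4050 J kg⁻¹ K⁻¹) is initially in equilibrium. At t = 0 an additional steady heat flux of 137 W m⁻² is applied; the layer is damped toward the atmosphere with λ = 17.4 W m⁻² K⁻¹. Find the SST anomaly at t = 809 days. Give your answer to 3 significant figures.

6.13 K

Areal heat capacity C = ρ c_p D = 1020 × 4050 × 195 = 8.06×10^8 J/(m^2 K).
τ = C / λ = 8.06×10^8 / 17.4 = 4.63×10^7 s.
Equilibrium anomaly ΔT_eq = F / λ = 137 / 17.4 = 7.87 K.
t = 809 days = 6.99×10^7 s, so t/τ = 1.51.
ΔT(t) = ΔT_eq (1 − e^(−t/τ)) = 7.87 × (1 − e^−1.51) = 6.13 K.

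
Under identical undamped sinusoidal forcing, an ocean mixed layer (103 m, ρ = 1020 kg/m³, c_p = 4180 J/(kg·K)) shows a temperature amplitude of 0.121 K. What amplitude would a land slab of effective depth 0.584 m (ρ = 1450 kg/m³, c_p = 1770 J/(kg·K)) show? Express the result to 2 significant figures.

35 K

C_ocean = 4.39×10^8 J/(m²·K); C_land = 1.50×10^6 J/(m²·K).
A ∝ 1/C ⇒ A_land = A_ocean × C_ocean/C_land = 0.121 × 293 = 35.5 K.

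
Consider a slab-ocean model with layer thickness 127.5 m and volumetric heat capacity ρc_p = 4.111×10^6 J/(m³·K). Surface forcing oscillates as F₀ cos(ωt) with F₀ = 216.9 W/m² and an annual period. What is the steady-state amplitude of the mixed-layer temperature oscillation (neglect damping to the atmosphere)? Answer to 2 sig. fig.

2.1 K

Areal heat capacity C = ρc_p × D = 4.111×10^6 × 127.5 = 5.24×10^8 J m⁻² K⁻¹.
Angular frequency ω = 2π / T = 2π / 3.15×10^7 s = 1.99×10^-7 s⁻¹.
Cω = 5.24×10^8 × 1.99×10^-7 = 104 W/(m²·K).
Amplitude A = F₀ / (Cω) = 216.9 / 104 = 2.08 K.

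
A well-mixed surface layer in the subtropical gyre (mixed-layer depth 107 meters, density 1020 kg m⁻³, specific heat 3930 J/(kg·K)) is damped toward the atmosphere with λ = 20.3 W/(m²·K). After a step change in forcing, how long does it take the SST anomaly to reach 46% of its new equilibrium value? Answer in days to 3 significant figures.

Areal heat capacity C = ρ c_p D = 1020 × 3930 × 107 = 4.29×10^8 J m⁻² K⁻¹.
τ = C / λ = 4.29×10^8 / 20.3 = 2.11×10^7 s.
Fraction reached: 1 − e^(−t/τ) = 0.46 ⇒ t = −τ ln(1 − 0.46) = τ × 0.616.
t = 1.30×10^7 s = 151 days.

151 days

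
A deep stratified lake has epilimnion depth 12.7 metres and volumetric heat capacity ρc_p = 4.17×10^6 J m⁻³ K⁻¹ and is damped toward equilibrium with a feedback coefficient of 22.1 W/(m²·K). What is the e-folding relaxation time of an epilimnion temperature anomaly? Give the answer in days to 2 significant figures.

28 days

Areal heat capacity C = ρc_p × D = 4.17×10^6 × 12.7 = 5.30×10^7 J/(m^2 K).
Relaxation time τ = C / λ = 5.30×10^7 / 22.1 = 2.40×10^6 s.
In days: 2.40×10^6 s / (86400 s/day) = 27.7 days.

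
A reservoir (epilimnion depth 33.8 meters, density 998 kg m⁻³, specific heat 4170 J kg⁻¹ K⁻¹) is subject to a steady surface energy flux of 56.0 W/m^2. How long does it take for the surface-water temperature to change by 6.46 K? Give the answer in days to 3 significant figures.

Areal heat capacity C = ρ c_p D = 998 × 4170 × 33.8 = 1.41×10^8 J/(m^2 K).
Time required: Δt = C ΔT / F = 1.41×10^8 × 6.46 / 56.0 = 1.62×10^7 s.
In days: 1.62×10^7 s / (86400 s/day) = 188 days.

188 days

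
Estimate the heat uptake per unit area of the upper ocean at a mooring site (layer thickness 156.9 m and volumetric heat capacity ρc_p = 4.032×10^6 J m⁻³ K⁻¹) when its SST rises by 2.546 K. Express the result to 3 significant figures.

Areal heat capacity C = ρc_p × D = 4.032×10^6 × 156.9 = 6.33×10^8 J/(m^2 K).
ΔQ = C ΔT = 6.33×10^8 × 2.546 = 1.61×10^9 J/m².

1.61×10^9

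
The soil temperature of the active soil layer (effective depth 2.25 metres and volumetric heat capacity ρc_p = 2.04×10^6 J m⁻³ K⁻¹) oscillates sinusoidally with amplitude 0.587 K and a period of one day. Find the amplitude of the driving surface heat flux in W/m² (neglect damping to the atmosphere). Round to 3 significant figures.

Areal heat capacity C = ρc_p × D = 2.04×10^6 × 2.25 = 4.59×10^6 J m⁻² K⁻¹.
ω = 2π / 86400 s = 7.27×10^-5 s⁻¹.
Cω = 4.59×10^6 × 7.27×10^-5 = 334 W/(m²·K).
F₀ = A × Cω = 0.587 × 334 = 196 W/m².

196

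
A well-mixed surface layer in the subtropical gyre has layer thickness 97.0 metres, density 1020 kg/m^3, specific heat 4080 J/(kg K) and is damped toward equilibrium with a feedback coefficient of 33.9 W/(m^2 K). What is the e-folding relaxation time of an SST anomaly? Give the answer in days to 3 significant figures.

138 days

Areal heat capacity C = ρ c_p D = 1020 × 4080 × 97.0 = 4.04×10^8 J m⁻² K⁻¹.
Relaxation time τ = C / λ = 4.04×10^8 / 33.9 = 1.19×10^7 s.
In days: 1.19×10^7 s / (86400 s/day) = 138 days.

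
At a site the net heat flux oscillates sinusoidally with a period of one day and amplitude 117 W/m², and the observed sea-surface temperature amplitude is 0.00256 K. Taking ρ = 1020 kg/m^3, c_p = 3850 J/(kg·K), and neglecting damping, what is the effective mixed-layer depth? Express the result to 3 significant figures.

ω = 2π / 86400 s = 7.27×10^-5 s⁻¹.
Required C = F₀ / (A ω) = 117 / (0.00256 × 7.27×10^-5) = 6.28×10^8 J/(m²·K).
D = C / (ρ c_p) = 6.28×10^8 / (1020 × 3850) = 160 m.

160 m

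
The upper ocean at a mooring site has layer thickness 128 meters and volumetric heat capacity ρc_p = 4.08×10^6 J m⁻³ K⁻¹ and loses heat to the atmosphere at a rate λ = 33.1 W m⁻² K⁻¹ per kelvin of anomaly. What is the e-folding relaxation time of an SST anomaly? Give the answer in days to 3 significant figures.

Areal heat capacity C = ρc_p × D = 4.08×10^6 × 128 = 5.22×10^8 J/(m²·K).
Relaxation time τ = C / λ = 5.22×10^8 / 33.1 = 1.58×10^7 s.
In days: 1.58×10^7 s / (86400 s/day) = 183 days.

183 days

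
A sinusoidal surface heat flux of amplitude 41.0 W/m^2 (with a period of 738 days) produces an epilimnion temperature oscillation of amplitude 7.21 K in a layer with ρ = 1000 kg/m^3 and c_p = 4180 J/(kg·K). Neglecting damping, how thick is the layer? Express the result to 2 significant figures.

14 m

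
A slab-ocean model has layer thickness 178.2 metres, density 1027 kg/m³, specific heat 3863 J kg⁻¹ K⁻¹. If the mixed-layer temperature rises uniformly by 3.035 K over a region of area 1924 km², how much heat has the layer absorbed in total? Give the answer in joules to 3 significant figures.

Areal heat capacity C = ρ c_p D = 1027 × 3863 × 178.2 = 7.07×10^8 J/(m²·K).
Heat per unit area: q = C ΔT = 7.07×10^8 × 3.035 = 2.15×10^9 J/m².
Total heat: Q = q × A = 2.15×10^9 × (1924 × 10⁶ m²) = 4.13×10^18 J.

4.13×10^18 J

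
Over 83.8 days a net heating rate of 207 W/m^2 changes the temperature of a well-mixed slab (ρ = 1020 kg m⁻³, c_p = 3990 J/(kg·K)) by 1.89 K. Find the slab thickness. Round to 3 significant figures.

Heat input Q = F Δt = 207 × 7.24×10^6 s = 1.50×10^9 J/m².
Required areal heat capacity C = Q / ΔT = 7.93×10^8 J/(m²·K).
Depth D = C / (ρ c_p) = 7.93×10^8 / (1020 × 3990) = 195 m.

195 m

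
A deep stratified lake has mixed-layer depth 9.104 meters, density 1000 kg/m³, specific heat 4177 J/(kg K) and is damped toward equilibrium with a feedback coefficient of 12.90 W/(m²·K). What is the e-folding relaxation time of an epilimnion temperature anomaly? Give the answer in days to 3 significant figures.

Areal heat capacity C = ρ c_p D = 1000 × 4177 × 9.104 = 3.80×10^7 J/(m^2 K).
Relaxation time τ = C / λ = 3.80×10^7 / 12.90 = 2.95×10^6 s.
In days: 2.95×10^6 s / (86400 s/day) = 34.1 days.

34.1 days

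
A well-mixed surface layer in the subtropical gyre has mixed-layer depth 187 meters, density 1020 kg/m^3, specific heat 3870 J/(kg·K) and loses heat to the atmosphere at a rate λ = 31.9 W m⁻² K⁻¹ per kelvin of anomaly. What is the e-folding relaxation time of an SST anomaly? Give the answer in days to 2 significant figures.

270 days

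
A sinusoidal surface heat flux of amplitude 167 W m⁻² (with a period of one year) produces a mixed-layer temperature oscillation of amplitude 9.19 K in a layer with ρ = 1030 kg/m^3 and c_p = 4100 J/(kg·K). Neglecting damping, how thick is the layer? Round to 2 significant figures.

ω = 2π / 3.15×10^7 s = 1.99×10^-7 s⁻¹.
Required C = F₀ / (A ω) = 167 / (9.19 × 1.99×10^-7) = 9.12×10^7 J/(m²·K).
D = C / (ρ c_p) = 9.12×10^7 / (1030 × 4100) = 21.6 m.

22 m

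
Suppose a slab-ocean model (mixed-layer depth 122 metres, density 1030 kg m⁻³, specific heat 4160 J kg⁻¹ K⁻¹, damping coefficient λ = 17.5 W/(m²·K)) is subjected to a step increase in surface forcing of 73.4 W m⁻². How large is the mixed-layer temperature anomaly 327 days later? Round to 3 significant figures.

2.57 K

Areal heat capacity C = ρ c_p D = 1030 × 4160 × 122 = 5.23×10^8 J/(m^2 K).
τ = C / λ = 5.23×10^8 / 17.5 = 2.99×10^7 s.
Equilibrium anomaly ΔT_eq = F / λ = 73.4 / 17.5 = 4.19 K.
t = 327 days = 2.83×10^7 s, so t/τ = 0.946.
ΔT(t) = ΔT_eq (1 − e^(−t/τ)) = 4.19 × (1 − e^−0.946) = 2.57 K.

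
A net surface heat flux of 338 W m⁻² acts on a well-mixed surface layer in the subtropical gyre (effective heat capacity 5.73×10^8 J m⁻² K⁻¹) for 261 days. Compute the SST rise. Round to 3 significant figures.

13.3 K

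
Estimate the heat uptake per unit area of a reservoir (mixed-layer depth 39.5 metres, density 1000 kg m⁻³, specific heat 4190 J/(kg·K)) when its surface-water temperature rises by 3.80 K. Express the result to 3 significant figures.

6.29×10^8

Areal heat capacity C = ρ c_p D = 1000 × 4190 × 39.5 = 1.66×10^8 J m⁻² K⁻¹.
ΔQ = C ΔT = 1.66×10^8 × 3.80 = 6.29×10^8 J/m².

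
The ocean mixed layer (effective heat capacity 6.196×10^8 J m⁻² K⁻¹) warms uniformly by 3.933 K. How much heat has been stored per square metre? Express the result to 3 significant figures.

2.44×10^9

Areal heat capacity C = 6.196×10^8 J m⁻² K⁻¹ (given).
ΔQ = C ΔT = 6.20×10^8 × 3.933 = 2.44×10^9 J/m².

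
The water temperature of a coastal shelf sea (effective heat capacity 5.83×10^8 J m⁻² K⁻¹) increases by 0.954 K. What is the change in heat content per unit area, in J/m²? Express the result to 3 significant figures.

5.56×10^8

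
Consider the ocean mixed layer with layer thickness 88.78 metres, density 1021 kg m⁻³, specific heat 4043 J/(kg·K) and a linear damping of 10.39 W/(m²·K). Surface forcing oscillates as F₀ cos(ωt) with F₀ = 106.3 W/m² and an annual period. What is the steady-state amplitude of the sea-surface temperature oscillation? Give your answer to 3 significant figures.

1.44 K

Areal heat capacity C = ρ c_p D = 1021 × 4043 × 88.78 = 3.66×10^8 J m⁻² K⁻¹.
Angular frequency ω = 2π / T = 2π / 3.15×10^7 s = 1.99×10^-7 s⁻¹.
√((Cω)² + λ²) = √((73.0)² + 10.39²) = 73.8 W/(m²·K).
Amplitude A = F₀ / √((Cω)²+λ²) = 106.3 / 73.8 = 1.44 K.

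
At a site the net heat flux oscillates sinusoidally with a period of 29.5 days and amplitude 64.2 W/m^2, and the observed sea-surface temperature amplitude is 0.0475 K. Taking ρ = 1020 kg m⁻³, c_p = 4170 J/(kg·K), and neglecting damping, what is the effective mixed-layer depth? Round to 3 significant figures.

ω = 2π / 2.55×10^6 s = 2.47×10^-6 s⁻¹.
Required C = F₀ / (A ω) = 64.2 / (0.0475 × 2.47×10^-6) = 5.48×10^8 J/(m²·K).
D = C / (ρ c_p) = 5.48×10^8 / (1020 × 4170) = 129 m.

129 m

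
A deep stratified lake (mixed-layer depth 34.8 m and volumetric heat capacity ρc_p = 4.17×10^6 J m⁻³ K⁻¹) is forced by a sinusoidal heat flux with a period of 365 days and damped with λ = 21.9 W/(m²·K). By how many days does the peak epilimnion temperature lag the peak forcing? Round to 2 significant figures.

54 days

Areal heat capacity C = ρc_p × D = 4.17×10^6 × 34.8 = 1.45×10^8 J/(m^2 K).
ω = 2π / 3.15×10^7 s = 1.99×10^-7 s⁻¹.
Phase lag φ = arctan(Cω/λ) = arctan(28.9/21.9) = 0.923 rad.
Time lag = φ / ω = 0.923 / 1.99×10^-7 = 4.63×10^6 s = 53.6 days.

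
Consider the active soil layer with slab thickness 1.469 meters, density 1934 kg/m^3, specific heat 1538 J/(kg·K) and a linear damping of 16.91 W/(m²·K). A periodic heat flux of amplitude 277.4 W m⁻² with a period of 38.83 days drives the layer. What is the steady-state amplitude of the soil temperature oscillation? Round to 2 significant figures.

15 K

Areal heat capacity C = ρ c_p D = 1934 × 1538 × 1.469 = 4.37×10^6 J/(m²·K).
Angular frequency ω = 2π / T = 2π / 3.35×10^6 s = 1.87×10^-6 s⁻¹.
√((Cω)² + λ²) = √((8.18)² + 16.91²) = 18.8 W/(m²·K).
Amplitude A = F₀ / √((Cω)²+λ²) = 277.4 / 18.8 = 14.8 K.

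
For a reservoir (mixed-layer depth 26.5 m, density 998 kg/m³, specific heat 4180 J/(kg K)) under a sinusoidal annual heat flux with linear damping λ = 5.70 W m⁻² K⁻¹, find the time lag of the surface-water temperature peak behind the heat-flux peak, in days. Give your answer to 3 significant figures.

76.5 days

Areal heat capacity C = ρ c_p D = 998 × 4180 × 26.5 = 1.11×10^8 J m⁻² K⁻¹.
ω = 2π / 3.15×10^7 s = 1.99×10^-7 s⁻¹.
Phase lag φ = arctan(Cω/λ) = arctan(22.0/5.70) = 1.32 rad.
Time lag = φ / ω = 1.32 / 1.99×10^-7 = 6.61×10^6 s = 76.5 days.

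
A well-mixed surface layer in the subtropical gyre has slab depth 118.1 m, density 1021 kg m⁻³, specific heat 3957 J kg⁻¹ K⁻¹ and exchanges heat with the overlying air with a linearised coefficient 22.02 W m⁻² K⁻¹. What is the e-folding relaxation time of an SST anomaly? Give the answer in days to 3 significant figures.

Areal heat capacity C = ρ c_p D = 1021 × 3957 × 118.1 = 4.77×10^8 J/(m²·K).
Relaxation time τ = C / λ = 4.77×10^8 / 22.02 = 2.17×10^7 s.
In days: 2.17×10^7 s / (86400 s/day) = 251 days.

251 days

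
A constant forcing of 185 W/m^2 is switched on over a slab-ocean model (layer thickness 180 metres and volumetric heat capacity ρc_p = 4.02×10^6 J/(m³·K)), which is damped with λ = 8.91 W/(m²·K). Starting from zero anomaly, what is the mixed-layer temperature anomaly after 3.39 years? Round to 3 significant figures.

15.2 K

Areal heat capacity C = ρc_p × D = 4.02×10^6 × 180 = 7.24×10^8 J m⁻² K⁻¹.
τ = C / λ = 7.24×10^8 / 8.91 = 8.12×10^7 s.
Equilibrium anomaly ΔT_eq = F / λ = 185 / 8.91 = 20.8 K.
t = 3.39 years = 1.07×10^8 s, so t/τ = 1.32.
ΔT(t) = ΔT_eq (1 − e^(−t/τ)) = 20.8 × (1 − e^−1.32) = 15.2 K.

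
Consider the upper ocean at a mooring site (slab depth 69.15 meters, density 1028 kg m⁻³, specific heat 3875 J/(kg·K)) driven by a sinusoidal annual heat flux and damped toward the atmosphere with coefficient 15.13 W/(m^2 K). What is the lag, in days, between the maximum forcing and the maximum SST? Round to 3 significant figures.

Areal heat capacity C = ρ c_p D = 1028 × 3875 × 69.15 = 2.75×10^8 J/(m²·K).
ω = 2π / 3.15×10^7 s = 1.99×10^-7 s⁻¹.
Phase lag φ = arctan(Cω/λ) = arctan(54.9/15.13) = 1.30 rad.
Time lag = φ / ω = 1.30 / 1.99×10^-7 = 6.53×10^6 s = 75.6 days.

75.6 days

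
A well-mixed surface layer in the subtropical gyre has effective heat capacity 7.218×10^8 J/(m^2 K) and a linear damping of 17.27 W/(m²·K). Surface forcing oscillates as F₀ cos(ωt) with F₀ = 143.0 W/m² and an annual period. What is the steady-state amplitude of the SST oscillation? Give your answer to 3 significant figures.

Areal heat capacity C = 7.218×10^8 J/(m^2 K) (given).
Angular frequency ω = 2π / T = 2π / 3.15×10^7 s = 1.99×10^-7 s⁻¹.
√((Cω)² + λ²) = √((144)² + 17.27²) = 145 W/(m²·K).
Amplitude A = F₀ / √((Cω)²+λ²) = 143.0 / 145 = 0.987 K.

0.987 K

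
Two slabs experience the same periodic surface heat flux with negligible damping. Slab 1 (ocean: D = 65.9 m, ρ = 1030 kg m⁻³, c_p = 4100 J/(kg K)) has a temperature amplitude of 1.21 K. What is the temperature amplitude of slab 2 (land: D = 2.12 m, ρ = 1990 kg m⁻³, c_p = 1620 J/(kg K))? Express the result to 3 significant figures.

C_ocean = 2.78×10^8 J/(m²·K); C_land = 6.83×10^6 J/(m²·K).
A ∝ 1/C ⇒ A_land = A_ocean × C_ocean/C_land = 1.21 × 40.7 = 49.3 K.

49.3 K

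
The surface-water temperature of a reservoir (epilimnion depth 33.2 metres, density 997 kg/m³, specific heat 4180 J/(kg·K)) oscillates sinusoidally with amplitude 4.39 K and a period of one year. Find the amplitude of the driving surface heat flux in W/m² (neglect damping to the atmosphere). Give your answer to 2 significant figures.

Areal heat capacity C = ρ c_p D = 997 × 4180 × 33.2 = 1.38×10^8 J/(m^2 K).
ω = 2π / 3.15×10^7 s = 1.99×10^-7 s⁻¹.
Cω = 1.38×10^8 × 1.99×10^-7 = 27.6 W/(m²·K).
F₀ = A × Cω = 4.39 × 27.6 = 121 W/m².

120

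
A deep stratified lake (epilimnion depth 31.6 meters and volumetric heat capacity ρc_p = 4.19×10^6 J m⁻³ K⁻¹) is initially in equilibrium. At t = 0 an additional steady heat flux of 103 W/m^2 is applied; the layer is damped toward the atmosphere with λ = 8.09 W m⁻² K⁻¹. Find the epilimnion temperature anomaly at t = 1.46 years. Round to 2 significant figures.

12 K

Areal heat capacity C = ρc_p × D = 4.19×10^6 × 31.6 = 1.32×10^8 J m⁻² K⁻¹.
τ = C / λ = 1.32×10^8 / 8.09 = 1.64×10^7 s.
Equilibrium anomaly ΔT_eq = F / λ = 103 / 8.09 = 12.7 K.
t = 1.46 years = 4.61×10^7 s, so t/τ = 2.82.
ΔT(t) = ΔT_eq (1 − e^(−t/τ)) = 12.7 × (1 − e^−2.82) = 12.0 K.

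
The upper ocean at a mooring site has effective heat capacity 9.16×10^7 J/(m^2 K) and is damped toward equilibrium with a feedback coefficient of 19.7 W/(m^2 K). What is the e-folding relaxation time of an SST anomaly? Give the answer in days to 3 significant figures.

53.8 days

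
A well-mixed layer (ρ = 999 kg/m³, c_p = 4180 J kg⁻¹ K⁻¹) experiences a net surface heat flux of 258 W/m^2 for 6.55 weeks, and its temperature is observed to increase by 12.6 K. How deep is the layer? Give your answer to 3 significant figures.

Heat input Q = F Δt = 258 × 3.96×10^6 s = 1.02×10^9 J/m².
Required areal heat capacity C = Q / ΔT = 8.11×10^7 J/(m²·K).
Depth D = C / (ρ c_p) = 8.11×10^7 / (999 × 4180) = 19.4 m.

19.4 m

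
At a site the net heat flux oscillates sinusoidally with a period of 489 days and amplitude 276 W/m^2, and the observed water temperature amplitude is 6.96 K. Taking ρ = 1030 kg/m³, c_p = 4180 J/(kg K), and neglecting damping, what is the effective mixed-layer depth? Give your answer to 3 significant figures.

ω = 2π / 4.22×10^7 s = 1.49×10^-7 s⁻¹.
Required C = F₀ / (A ω) = 276 / (6.96 × 1.49×10^-7) = 2.67×10^8 J/(m²·K).
D = C / (ρ c_p) = 2.67×10^8 / (1030 × 4180) = 61.9 m.

61.9 m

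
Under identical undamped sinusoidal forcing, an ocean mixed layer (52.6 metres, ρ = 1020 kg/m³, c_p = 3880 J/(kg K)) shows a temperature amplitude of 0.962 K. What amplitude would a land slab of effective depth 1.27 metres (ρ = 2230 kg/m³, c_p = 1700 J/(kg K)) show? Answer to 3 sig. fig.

41.6 K

C_ocean = 2.08×10^8 J/(m²·K); C_land = 4.81×10^6 J/(m²·K).
A ∝ 1/C ⇒ A_land = A_ocean × C_ocean/C_land = 0.962 × 43.2 = 41.6 K.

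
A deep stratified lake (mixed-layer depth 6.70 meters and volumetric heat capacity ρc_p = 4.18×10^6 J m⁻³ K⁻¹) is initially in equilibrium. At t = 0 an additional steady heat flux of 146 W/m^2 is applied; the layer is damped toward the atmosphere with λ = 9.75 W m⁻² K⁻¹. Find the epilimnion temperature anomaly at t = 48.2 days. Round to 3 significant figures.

11.5 K

Areal heat capacity C = ρc_p × D = 4.18×10^6 × 6.70 = 2.80×10^7 J m⁻² K⁻¹.
τ = C / λ = 2.80×10^7 / 9.75 = 2.87×10^6 s.
Equilibrium anomaly ΔT_eq = F / λ = 146 / 9.75 = 15.0 K.
t = 48.2 days = 4.16×10^6 s, so t/τ = 1.45.
ΔT(t) = ΔT_eq (1 − e^(−t/τ)) = 15.0 × (1 − e^−1.45) = 11.5 K.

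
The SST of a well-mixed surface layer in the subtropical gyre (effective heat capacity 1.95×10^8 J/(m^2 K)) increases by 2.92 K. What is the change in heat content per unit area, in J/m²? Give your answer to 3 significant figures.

Areal heat capacity C = 1.95×10^8 J/(m^2 K) (given).
ΔQ = C ΔT = 1.95×10^8 × 2.92 = 5.69×10^8 J/m².

5.69×10^8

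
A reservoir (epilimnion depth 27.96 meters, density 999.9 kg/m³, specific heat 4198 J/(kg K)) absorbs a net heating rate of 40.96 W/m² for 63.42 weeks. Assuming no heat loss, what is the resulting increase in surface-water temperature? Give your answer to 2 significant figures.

Areal heat capacity C = ρ c_p D = 999.9 × 4198 × 27.96 = 1.17×10^8 J/(m²·K).
Net heat input Q = F Δt = 40.96 × (63.42 weeks × 6.048×10^5 s/week) = 1.57×10^9 J/m².
ΔT = Q / C = 1.57×10^9 / 1.17×10^8 = 13.4 K.

13 K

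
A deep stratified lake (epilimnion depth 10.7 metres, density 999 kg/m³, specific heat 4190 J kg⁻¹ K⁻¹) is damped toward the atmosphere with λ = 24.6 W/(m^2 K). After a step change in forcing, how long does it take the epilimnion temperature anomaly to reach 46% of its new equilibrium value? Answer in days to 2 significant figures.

13 days

Areal heat capacity C = ρ c_p D = 999 × 4190 × 10.7 = 4.48×10^7 J/(m^2 K).
τ = C / λ = 4.48×10^7 / 24.6 = 1.82×10^6 s.
Fraction reached: 1 − e^(−t/τ) = 0.46 ⇒ t = −τ ln(1 − 0.46) = τ × 0.616.
t = 1.12×10^6 s = 13.0 days.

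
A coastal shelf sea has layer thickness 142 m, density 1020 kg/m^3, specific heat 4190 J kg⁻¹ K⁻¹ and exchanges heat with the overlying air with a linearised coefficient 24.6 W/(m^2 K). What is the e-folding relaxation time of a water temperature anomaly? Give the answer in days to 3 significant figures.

286 days

Areal heat capacity C = ρ c_p D = 1020 × 4190 × 142 = 6.07×10^8 J/(m²·K).
Relaxation time τ = C / λ = 6.07×10^8 / 24.6 = 2.47×10^7 s.
In days: 2.47×10^7 s / (86400 s/day) = 286 days.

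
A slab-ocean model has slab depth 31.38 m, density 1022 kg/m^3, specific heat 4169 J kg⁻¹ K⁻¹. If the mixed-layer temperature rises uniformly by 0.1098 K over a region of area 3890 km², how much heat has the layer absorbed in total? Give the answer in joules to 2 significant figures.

5.7×10^16 J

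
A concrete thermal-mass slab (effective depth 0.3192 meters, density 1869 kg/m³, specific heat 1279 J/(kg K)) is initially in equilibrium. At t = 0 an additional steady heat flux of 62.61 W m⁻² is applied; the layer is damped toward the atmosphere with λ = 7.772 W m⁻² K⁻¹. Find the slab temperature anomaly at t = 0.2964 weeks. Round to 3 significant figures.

6.76 K

Areal heat capacity C = ρ c_p D = 1869 × 1279 × 0.3192 = 7.63×10^5 J/(m²·K).
τ = C / λ = 7.63×10^5 / 7.772 = 98200 s.
Equilibrium anomaly ΔT_eq = F / λ = 62.61 / 7.772 = 8.06 K.
t = 0.2964 weeks = 1.79×10^5 s, so t/τ = 1.83.
ΔT(t) = ΔT_eq (1 − e^(−t/τ)) = 8.06 × (1 − e^−1.83) = 6.76 K.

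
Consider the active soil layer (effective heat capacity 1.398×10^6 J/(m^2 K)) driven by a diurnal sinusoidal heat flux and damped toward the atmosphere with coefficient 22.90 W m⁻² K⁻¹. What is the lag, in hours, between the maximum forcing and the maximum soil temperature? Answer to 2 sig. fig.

5.2 hours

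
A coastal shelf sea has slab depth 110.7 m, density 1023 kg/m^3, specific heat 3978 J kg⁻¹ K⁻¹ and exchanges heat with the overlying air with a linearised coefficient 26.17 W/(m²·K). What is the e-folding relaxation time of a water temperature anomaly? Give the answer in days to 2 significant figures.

Areal heat capacity C = ρ c_p D = 1023 × 3978 × 110.7 = 4.50×10^8 J m⁻² K⁻¹.
Relaxation time τ = C / λ = 4.50×10^8 / 26.17 = 1.72×10^7 s.
In days: 1.72×10^7 s / (86400 s/day) = 199 days.

200 days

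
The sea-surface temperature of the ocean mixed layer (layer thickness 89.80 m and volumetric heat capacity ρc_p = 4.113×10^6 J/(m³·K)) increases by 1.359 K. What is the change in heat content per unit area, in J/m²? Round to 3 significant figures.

5.02×10^8

Areal heat capacity C = ρc_p × D = 4.113×10^6 × 89.80 = 3.69×10^8 J/(m²·K).
ΔQ = C ΔT = 3.69×10^8 × 1.359 = 5.02×10^8 J/m².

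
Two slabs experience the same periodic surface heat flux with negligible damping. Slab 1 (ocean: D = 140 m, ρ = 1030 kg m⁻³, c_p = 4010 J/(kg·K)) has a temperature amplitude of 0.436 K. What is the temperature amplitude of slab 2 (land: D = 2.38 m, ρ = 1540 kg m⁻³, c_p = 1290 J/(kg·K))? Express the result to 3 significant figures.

53.3 K

C_ocean = 5.78×10^8 J/(m²·K); C_land = 4.73×10^6 J/(m²·K).
A ∝ 1/C ⇒ A_land = A_ocean × C_ocean/C_land = 0.436 × 122 = 53.3 K.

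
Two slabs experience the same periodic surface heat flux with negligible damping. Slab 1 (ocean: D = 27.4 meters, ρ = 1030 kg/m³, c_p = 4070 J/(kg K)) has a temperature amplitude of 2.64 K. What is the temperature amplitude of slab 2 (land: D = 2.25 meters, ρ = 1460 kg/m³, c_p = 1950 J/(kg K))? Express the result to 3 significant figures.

C_ocean = 1.15×10^8 J/(m²·K); C_land = 6.41×10^6 J/(m²·K).
A ∝ 1/C ⇒ A_land = A_ocean × C_ocean/C_land = 2.64 × 17.9 = 47.3 K.

47.3 K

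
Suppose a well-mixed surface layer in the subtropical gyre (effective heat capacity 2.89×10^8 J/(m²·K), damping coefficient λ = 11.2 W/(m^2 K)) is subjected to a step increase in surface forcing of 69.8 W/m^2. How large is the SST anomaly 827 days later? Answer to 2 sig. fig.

Areal heat capacity C = 2.89×10^8 J/(m²·K) (given).
τ = C / λ = 2.89×10^8 / 11.2 = 2.58×10^7 s.
Equilibrium anomaly ΔT_eq = F / λ = 69.8 / 11.2 = 6.23 K.
t = 827 days = 7.15×10^7 s, so t/τ = 2.77.
ΔT(t) = ΔT_eq (1 − e^(−t/τ)) = 6.23 × (1 − e^−2.77) = 5.84 K.

5.8 K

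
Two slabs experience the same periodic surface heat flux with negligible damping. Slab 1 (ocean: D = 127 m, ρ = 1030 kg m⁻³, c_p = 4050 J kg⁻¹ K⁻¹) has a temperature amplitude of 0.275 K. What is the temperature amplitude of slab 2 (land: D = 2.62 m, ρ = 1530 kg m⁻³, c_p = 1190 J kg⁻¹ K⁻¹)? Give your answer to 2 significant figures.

31 K

C_ocean = 5.30×10^8 J/(m²·K); C_land = 4.77×10^6 J/(m²·K).
A ∝ 1/C ⇒ A_land = A_ocean × C_ocean/C_land = 0.275 × 111 = 30.5 K.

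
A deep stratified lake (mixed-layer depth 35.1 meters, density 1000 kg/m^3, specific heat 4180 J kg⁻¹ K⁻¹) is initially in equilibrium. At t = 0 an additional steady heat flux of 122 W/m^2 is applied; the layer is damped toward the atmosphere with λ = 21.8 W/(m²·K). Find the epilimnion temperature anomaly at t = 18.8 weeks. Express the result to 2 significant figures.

Areal heat capacity C = ρ c_p D = 1000 × 4180 × 35.1 = 1.47×10^8 J/(m²·K).
τ = C / λ = 1.47×10^8 / 21.8 = 6.73×10^6 s.
Equilibrium anomaly ΔT_eq = F / λ = 122 / 21.8 = 5.60 K.
t = 18.8 weeks = 1.14×10^7 s, so t/τ = 1.69.
ΔT(t) = ΔT_eq (1 − e^(−t/τ)) = 5.60 × (1 − e^−1.69) = 4.56 K.

4.6 K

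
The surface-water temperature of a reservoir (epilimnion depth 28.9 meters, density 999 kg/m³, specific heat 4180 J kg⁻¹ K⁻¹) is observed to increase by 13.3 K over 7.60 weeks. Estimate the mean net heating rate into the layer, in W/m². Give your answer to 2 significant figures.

Areal heat capacity C = ρ c_p D = 999 × 4180 × 28.9 = 1.21×10^8 J m⁻² K⁻¹.
Required heat per unit area: Q = C ΔT = 1.21×10^8 × 13.3 = 1.61×10^9 J/m².
Flux F = Q / Δt = 1.61×10^9 / 4.60×10^6 s = 349 W/m².

350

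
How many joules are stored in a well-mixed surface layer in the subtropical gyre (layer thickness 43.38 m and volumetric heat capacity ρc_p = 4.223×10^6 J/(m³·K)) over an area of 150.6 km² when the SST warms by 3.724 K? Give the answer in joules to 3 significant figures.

1.03×10^17 J

Areal heat capacity C = ρc_p × D = 4.223×10^6 × 43.38 = 1.83×10^8 J/(m^2 K).
Heat per unit area: q = C ΔT = 1.83×10^8 × 3.724 = 6.82×10^8 J/m².
Total heat: Q = q × A = 6.82×10^8 × (150.6 × 10⁶ m²) = 1.03×10^17 J.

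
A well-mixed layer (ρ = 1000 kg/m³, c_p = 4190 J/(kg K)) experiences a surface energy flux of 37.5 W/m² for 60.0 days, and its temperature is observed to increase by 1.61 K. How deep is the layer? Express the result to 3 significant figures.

28.8 m

Heat input Q = F Δt = 37.5 × 5.18×10^6 s = 1.94×10^8 J/m².
Required areal heat capacity C = Q / ΔT = 1.21×10^8 J/(m²·K).
Depth D = C / (ρ c_p) = 1.21×10^8 / (1000 × 4190) = 28.8 m.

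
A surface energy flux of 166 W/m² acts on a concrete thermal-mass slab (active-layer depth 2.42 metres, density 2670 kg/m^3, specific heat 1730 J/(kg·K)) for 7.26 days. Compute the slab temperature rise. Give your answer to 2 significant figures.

9.3 K

Areal heat capacity C = ρ c_p D = 2670 × 1730 × 2.42 = 1.12×10^7 J/(m²·K).
Net heat input Q = F Δt = 166 × (7.26 days × 86400 s/day) = 1.04×10^8 J/m².
ΔT = Q / C = 1.04×10^8 / 1.12×10^7 = 9.32 K.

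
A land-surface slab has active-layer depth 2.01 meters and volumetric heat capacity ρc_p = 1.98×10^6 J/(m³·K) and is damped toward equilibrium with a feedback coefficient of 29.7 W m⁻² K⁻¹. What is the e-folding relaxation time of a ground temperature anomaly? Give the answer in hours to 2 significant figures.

37 hours

Areal heat capacity C = ρc_p × D = 1.98×10^6 × 2.01 = 3.98×10^6 J m⁻² K⁻¹.
Relaxation time τ = C / λ = 3.98×10^6 / 29.7 = 1.34×10^5 s.
In hours: 1.34×10^5 s / (3600 s/hour) = 37.2 hours.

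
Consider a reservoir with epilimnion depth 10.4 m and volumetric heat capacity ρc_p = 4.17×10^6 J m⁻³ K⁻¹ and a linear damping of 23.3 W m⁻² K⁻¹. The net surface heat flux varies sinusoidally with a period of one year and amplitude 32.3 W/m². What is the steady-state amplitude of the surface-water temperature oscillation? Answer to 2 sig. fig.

Areal heat capacity C = ρc_p × D = 4.17×10^6 × 10.4 = 4.34×10^7 J/(m²·K).
Angular frequency ω = 2π / T = 2π / 3.15×10^7 s = 1.99×10^-7 s⁻¹.
√((Cω)² + λ²) = √((8.64)² + 23.3²) = 24.9 W/(m²·K).
Amplitude A = F₀ / √((Cω)²+λ²) = 32.3 / 24.9 = 1.30 K.

1.3 K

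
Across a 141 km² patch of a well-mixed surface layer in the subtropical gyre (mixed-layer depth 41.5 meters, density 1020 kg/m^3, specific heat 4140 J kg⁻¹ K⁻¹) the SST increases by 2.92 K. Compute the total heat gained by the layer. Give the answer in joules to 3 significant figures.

7.22×10^16 J

Areal heat capacity C = ρ c_p D = 1020 × 4140 × 41.5 = 1.75×10^8 J m⁻² K⁻¹.
Heat per unit area: q = C ΔT = 1.75×10^8 × 2.92 = 5.12×10^8 J/m².
Total heat: Q = q × A = 5.12×10^8 × (141 × 10⁶ m²) = 7.22×10^16 J.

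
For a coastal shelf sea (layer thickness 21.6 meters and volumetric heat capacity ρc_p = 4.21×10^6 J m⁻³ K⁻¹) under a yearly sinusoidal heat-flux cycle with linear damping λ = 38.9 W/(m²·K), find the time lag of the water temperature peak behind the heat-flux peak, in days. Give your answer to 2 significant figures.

Areal heat capacity C = ρc_p × D = 4.21×10^6 × 21.6 = 9.09×10^7 J m⁻² K⁻¹.
ω = 2π / 3.15×10^7 s = 1.99×10^-7 s⁻¹.
Phase lag φ = arctan(Cω/λ) = arctan(18.1/38.9) = 0.436 rad.
Time lag = φ / ω = 0.436 / 1.99×10^-7 = 2.19×10^6 s = 25.3 days.

25 days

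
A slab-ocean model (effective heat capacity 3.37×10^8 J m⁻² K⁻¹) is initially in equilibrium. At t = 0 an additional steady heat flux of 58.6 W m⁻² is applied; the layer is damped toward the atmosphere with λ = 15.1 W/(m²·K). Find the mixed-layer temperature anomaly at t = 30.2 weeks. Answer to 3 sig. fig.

2.17 K

Areal heat capacity C = 3.37×10^8 J m⁻² K⁻¹ (given).
τ = C / λ = 3.37×10^8 / 15.1 = 2.23×10^7 s.
Equilibrium anomaly ΔT_eq = F / λ = 58.6 / 15.1 = 3.88 K.
t = 30.2 weeks = 1.83×10^7 s, so t/τ = 0.818.
ΔT(t) = ΔT_eq (1 − e^(−t/τ)) = 3.88 × (1 − e^−0.818) = 2.17 K.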